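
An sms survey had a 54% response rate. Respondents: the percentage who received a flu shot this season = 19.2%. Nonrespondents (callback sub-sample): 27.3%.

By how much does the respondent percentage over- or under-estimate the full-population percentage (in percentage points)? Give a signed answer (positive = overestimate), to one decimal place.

-3.7 percentage points

Nonresponse fraction = 1 − 0.54 = 0.46.
Bias = (nonresponse fraction) × (respondent percentage − nonrespondent percentage)
     = 0.46 × (19.2 − 27.3) = 0.46 × -8.1 = -3.726.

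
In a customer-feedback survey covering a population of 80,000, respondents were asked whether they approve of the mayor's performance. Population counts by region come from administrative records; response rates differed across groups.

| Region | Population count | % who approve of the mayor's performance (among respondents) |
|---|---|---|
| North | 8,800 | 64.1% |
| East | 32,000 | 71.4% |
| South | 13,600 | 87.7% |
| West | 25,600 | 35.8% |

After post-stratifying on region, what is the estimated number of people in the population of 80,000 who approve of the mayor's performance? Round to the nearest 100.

49,600

Each cell contributes its population count × the respondent rate:
  North: 8,800 × 64.1% = 5640.8
  East: 32,000 × 71.4% = 22,848
  South: 13,600 × 87.7% = 11927.2
  West: 25,600 × 35.8% = 9164.8
Estimated total = 49580.8 → 49,600.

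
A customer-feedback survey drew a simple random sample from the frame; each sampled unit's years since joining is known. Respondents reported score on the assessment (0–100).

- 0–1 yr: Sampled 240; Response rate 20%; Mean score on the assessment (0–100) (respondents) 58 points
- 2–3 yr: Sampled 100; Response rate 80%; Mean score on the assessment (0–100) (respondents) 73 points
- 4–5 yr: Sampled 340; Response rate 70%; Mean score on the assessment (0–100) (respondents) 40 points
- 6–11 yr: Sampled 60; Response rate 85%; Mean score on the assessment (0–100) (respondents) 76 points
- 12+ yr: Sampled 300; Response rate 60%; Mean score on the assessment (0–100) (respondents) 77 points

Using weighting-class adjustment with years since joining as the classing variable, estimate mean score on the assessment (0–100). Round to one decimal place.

60.1

Each respondent's weight = sampled/responded in their class; summing within a class gives n_sampled, so:
  0–1 yr: 240 × 58 = 13,920
  2–3 yr: 100 × 73 = 7300
  4–5 yr: 340 × 40 = 13,600
  6–11 yr: 60 × 76 = 4560
  12+ yr: 300 × 77 = 23,100
Adjusted estimate = 62,480 / 1,040 = 60.0769 → 60.1.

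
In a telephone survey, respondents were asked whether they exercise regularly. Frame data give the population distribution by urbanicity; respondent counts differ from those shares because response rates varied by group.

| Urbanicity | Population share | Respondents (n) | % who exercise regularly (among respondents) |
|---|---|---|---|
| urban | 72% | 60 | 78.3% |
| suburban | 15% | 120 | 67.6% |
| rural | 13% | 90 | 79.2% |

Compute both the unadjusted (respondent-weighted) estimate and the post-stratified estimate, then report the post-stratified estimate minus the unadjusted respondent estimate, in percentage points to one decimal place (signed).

+3.0 percentage points

Naive respondent-only estimate (weights = respondent counts):
  (60/270)×78.3 + (120/270)×67.6 + (90/270)×79.2 = 73.8444%
Reweighting by population urbanicity shares:
  0.72×78.3 + 0.15×67.6 + 0.13×79.2 = 76.812%
Difference = 76.812 − 73.8444 = 2.9676 pp.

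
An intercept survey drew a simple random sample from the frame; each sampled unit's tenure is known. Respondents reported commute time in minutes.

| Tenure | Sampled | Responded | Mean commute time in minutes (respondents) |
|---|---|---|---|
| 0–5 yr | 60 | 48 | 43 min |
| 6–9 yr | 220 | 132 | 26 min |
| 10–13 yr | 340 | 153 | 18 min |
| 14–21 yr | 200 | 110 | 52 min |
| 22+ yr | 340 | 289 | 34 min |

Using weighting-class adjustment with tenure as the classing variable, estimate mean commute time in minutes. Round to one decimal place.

31.4

Class response rates: 0–5 yr 48/60 = 80%, 6–9 yr 132/220 = 60%, 10–13 yr 153/340 = 45%, 14–21 yr 110/200 = 55%, 22+ yr 289/340 = 85%.
Each respondent's weight = sampled/responded in their class; summing within a class gives n_sampled, so:
  0–5 yr: 60 × 43 = 2580
  6–9 yr: 220 × 26 = 5720
  10–13 yr: 340 × 18 = 6120
  14–21 yr: 200 × 52 = 10,400
  22+ yr: 340 × 34 = 11,560
Adjusted estimate = 36,380 / 1,160 = 31.3621 → 31.4.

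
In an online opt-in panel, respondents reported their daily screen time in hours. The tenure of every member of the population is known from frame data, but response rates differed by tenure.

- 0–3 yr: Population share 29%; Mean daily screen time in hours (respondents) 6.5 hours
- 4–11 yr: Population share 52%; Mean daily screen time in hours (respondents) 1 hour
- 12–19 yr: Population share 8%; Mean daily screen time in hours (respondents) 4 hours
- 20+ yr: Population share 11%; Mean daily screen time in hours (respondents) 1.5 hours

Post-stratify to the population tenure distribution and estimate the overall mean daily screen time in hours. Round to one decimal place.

Post-stratification weights by population share, not respondent share:
  0–3 yr: 0.29 × 6.5 = 1.885
  4–11 yr: 0.52 × 1 = 0.52
  12–19 yr: 0.08 × 4 = 0.32
  20+ yr: 0.11 × 1.5 = 0.165
Post-stratified estimate = 2.89 → 2.9.

2.9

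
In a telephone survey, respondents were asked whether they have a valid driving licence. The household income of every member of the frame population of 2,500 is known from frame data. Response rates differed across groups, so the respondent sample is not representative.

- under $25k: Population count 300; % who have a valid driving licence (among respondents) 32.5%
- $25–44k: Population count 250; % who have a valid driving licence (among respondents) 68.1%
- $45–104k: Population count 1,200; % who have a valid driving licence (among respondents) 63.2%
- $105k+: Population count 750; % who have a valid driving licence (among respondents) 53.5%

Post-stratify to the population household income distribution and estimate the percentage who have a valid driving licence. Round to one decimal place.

57.1%

Post-stratification weights by population share, not respondent share:
  under $25k: (300/2,500) × 32.5 = 3.9
  $25–44k: (250/2,500) × 68.1 = 6.81
  $45–104k: (1,200/2,500) × 63.2 = 30.336
  $105k+: (750/2,500) × 53.5 = 16.05
Post-stratified estimate = 57.096 → 57.1%.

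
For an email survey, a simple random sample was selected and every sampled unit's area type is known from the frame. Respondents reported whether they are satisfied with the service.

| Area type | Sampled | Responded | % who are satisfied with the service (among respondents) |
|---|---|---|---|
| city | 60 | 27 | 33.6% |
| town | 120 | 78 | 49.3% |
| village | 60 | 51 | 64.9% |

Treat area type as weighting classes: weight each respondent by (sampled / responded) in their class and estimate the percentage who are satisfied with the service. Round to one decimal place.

49.3%

Response rates by class: city 27/60 = 45%, town 78/120 = 65%, village 51/60 = 85%.
With weight = n_sampled/n_responded per class, the weighted class total is n_sampled:
  city: 60 × 33.6 = 2016
  town: 120 × 49.3 = 5916
  village: 60 × 64.9 = 3894
Adjusted estimate = 11,826 / 240 = 49.275 → 49.3%.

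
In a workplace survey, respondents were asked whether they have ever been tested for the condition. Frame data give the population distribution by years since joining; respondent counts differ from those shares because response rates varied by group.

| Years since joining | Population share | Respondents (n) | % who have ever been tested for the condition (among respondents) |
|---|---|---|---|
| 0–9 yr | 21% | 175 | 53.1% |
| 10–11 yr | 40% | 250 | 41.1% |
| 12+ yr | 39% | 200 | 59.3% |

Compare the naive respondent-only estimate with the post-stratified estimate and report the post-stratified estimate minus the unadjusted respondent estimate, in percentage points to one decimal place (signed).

+0.4 percentage points

Without adjustment, the pooled respondent share is:
  (175/625)×53.1 + (250/625)×41.1 + (200/625)×59.3 = 50.284%
Reweighting by population years since joining shares:
  0.21×53.1 + 0.4×41.1 + 0.39×59.3 = 50.718%
Difference = 50.718 − 50.284 = 0.434 pp.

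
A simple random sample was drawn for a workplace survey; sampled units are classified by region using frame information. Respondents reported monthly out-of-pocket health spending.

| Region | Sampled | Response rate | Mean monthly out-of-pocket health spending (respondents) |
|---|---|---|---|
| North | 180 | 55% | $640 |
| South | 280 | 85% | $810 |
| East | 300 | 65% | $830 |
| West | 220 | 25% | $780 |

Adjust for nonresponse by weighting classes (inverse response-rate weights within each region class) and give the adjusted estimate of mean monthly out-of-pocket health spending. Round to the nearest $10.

$780

Inverse-response-rate weighting restores each class to its sampled count, so class totals weight by n_sampled:
  North: 180 × 640 = 115,200
  South: 280 × 810 = 226,800
  East: 300 × 830 = 249,000
  West: 220 × 780 = 171,600
Adjusted estimate = 762,600 / 980 = 778.163 → $780.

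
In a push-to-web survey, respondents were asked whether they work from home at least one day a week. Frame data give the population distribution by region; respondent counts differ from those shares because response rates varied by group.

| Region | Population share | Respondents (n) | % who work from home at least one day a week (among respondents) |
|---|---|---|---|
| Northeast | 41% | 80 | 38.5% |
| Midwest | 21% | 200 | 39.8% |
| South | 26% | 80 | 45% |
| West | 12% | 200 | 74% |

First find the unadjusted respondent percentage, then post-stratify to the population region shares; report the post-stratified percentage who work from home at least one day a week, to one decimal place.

44.7%

Unadjusted (pooled respondent) estimate weights by respondent counts:
  (80/560)×38.5 + (200/560)×39.8 + (80/560)×45 + (200/560)×74 = 52.5714%
Post-stratified estimate weights by population shares:
  0.41×38.5 + 0.21×39.8 + 0.26×45 + 0.12×74 = 44.723%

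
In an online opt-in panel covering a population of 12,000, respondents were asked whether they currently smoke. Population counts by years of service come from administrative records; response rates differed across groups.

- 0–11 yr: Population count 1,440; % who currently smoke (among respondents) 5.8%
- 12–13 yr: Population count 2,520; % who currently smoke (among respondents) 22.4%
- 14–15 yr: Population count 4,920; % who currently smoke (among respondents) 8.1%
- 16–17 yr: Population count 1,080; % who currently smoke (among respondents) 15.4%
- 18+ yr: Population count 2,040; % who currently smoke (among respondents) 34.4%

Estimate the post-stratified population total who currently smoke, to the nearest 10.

1,910

Estimated count per cell = population count × respondent percentage:
  0–11 yr: 1,440 × 5.8% = 83.52
  12–13 yr: 2,520 × 22.4% = 564.48
  14–15 yr: 4,920 × 8.1% = 398.52
  16–17 yr: 1,080 × 15.4% = 166.32
  18+ yr: 2,040 × 34.4% = 701.76
Estimated total = 1914.6 → 1,910.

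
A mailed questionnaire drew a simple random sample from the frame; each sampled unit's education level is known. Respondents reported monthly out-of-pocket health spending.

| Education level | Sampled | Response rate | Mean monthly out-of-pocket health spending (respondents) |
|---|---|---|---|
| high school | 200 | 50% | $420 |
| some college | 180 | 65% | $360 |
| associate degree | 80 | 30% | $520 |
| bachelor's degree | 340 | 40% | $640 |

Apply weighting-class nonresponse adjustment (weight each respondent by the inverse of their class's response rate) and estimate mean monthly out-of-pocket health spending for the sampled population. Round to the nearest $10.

Inverse-response-rate weighting restores each class to its sampled count, so class totals weight by n_sampled:
  high school: 200 × 420 = 84,000
  some college: 180 × 360 = 64,800
  associate degree: 80 × 520 = 41,600
  bachelor's degree: 340 × 640 = 217,600
Adjusted estimate = 408,000 / 800 = 510 → $510.

$510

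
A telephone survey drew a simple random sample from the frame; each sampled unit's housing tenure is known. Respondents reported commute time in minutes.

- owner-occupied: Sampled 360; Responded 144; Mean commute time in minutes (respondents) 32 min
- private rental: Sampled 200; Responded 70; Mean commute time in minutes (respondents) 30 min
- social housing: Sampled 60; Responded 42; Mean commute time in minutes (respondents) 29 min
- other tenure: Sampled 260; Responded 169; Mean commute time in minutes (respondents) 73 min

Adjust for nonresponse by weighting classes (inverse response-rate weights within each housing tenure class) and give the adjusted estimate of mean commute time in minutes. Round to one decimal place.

43.5

Response rates by class: owner-occupied 144/360 = 40%, private rental 70/200 = 35%, social housing 42/60 = 70%, other tenure 169/260 = 65%.
Inverse-response-rate weighting restores each class to its sampled count, so class totals weight by n_sampled:
  owner-occupied: 360 × 32 = 11,520
  private rental: 200 × 30 = 6000
  social housing: 60 × 29 = 1740
  other tenure: 260 × 73 = 18,980
Adjusted estimate = 38,240 / 880 = 43.4545 → 43.5.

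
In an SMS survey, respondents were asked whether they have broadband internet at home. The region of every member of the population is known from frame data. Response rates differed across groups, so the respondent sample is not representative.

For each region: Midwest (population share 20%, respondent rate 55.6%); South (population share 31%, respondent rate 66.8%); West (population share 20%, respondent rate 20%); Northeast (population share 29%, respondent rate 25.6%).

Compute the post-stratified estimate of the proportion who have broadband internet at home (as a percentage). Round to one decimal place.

43.3%

Each cell contributes population-share × respondent value:
  Midwest: 0.2 × 55.6 = 11.12
  South: 0.31 × 66.8 = 20.708
  West: 0.2 × 20 = 4
  Northeast: 0.29 × 25.6 = 7.424
Post-stratified estimate = 43.252 → 43.3%.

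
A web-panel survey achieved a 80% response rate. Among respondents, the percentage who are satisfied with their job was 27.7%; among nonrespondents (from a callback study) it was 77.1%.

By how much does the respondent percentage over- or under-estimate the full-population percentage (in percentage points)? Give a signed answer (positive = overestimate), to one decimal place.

-9.9 percentage points

Nonresponse fraction = 1 − 0.8 = 0.2.
Bias = (nonresponse fraction) × (respondent percentage − nonrespondent percentage)
     = 0.2 × (27.7 − 77.1) = 0.2 × -49.4 = -9.88.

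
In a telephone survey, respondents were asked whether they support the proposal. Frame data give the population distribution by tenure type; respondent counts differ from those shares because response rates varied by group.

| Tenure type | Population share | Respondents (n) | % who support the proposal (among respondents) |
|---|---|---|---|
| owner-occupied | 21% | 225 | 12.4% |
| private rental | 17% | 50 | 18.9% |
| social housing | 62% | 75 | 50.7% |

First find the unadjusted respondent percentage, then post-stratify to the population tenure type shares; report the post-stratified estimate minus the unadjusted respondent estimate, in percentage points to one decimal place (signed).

Naive respondent-only estimate (weights = respondent counts):
  (225/350)×12.4 + (50/350)×18.9 + (75/350)×50.7 = 21.5357%
Reweighting by population tenure type shares:
  0.21×12.4 + 0.17×18.9 + 0.62×50.7 = 37.251%
Difference = 37.251 − 21.5357 = 15.7153 pp.

+15.7 percentage points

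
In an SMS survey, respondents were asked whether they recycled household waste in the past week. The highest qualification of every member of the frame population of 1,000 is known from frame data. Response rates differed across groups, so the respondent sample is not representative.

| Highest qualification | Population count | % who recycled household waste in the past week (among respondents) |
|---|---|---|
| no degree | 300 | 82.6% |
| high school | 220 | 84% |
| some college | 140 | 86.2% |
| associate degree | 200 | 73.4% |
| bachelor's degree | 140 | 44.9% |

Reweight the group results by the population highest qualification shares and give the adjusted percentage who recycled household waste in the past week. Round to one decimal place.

76.3%

Reweight to the known highest qualification distribution:
  no degree: (300/1,000) × 82.6 = 24.78
  high school: (220/1,000) × 84 = 18.48
  some college: (140/1,000) × 86.2 = 12.068
  associate degree: (200/1,000) × 73.4 = 14.68
  bachelor's degree: (140/1,000) × 44.9 = 6.286
Post-stratified estimate = 76.294 → 76.3%.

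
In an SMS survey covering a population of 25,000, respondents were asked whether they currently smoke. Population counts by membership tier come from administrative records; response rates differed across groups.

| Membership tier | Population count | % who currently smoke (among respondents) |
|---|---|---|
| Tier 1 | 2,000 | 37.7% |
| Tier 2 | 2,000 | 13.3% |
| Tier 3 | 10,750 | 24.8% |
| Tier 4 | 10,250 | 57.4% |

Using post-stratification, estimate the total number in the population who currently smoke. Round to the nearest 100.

Apply each group's respondent rate to its population count:
  Tier 1: 2,000 × 37.7% = 754
  Tier 2: 2,000 × 13.3% = 266
  Tier 3: 10,750 × 24.8% = 2666
  Tier 4: 10,250 × 57.4% = 5883.5
Estimated total = 9569.5 → 9,600.

9,600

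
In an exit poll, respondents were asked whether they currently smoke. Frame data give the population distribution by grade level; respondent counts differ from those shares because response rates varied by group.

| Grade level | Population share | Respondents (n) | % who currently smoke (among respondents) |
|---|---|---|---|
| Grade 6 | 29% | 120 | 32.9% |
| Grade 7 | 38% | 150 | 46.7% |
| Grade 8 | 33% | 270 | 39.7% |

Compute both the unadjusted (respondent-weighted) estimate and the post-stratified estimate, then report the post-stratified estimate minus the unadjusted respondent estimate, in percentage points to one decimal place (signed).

Without adjustment, the pooled respondent share is:
  (120/540)×32.9 + (150/540)×46.7 + (270/540)×39.7 = 40.1333%
Post-stratified estimate weights by population shares:
  0.29×32.9 + 0.38×46.7 + 0.33×39.7 = 40.388%
Difference = 40.388 − 40.1333 = 0.2547 pp.

+0.3 percentage points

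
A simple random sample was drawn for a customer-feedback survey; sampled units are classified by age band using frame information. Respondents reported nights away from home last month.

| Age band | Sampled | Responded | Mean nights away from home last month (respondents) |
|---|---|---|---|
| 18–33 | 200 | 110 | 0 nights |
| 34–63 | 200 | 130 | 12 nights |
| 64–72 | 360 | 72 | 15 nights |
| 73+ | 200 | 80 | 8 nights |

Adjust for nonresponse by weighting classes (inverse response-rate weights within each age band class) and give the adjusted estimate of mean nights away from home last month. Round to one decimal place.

Class response rates: 18–33 110/200 = 55%, 34–63 130/200 = 65%, 64–72 72/360 = 20%, 73+ 80/200 = 40%.
With weight = n_sampled/n_responded per class, the weighted class total is n_sampled:
  18–33: 200 × 0 = 0
  34–63: 200 × 12 = 2400
  64–72: 360 × 15 = 5400
  73+: 200 × 8 = 1600
Adjusted estimate = 9400 / 960 = 9.79167 → 9.8.

9.8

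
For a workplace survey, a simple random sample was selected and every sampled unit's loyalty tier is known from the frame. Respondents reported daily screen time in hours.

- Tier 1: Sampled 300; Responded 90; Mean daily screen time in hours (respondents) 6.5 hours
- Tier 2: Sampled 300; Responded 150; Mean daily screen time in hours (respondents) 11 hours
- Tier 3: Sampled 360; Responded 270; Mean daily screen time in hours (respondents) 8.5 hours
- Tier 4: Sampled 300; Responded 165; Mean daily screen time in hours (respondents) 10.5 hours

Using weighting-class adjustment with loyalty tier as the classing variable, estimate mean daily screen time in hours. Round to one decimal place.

9.1

Response rates by class: Tier 1 90/300 = 30%, Tier 2 150/300 = 50%, Tier 3 270/360 = 75%, Tier 4 165/300 = 55%.
Each respondent's weight = sampled/responded in their class; summing within a class gives n_sampled, so:
  Tier 1: 300 × 6.5 = 1950
  Tier 2: 300 × 11 = 3300
  Tier 3: 360 × 8.5 = 3060
  Tier 4: 300 × 10.5 = 3150
Adjusted estimate = 11,460 / 1,260 = 9.09524 → 9.1.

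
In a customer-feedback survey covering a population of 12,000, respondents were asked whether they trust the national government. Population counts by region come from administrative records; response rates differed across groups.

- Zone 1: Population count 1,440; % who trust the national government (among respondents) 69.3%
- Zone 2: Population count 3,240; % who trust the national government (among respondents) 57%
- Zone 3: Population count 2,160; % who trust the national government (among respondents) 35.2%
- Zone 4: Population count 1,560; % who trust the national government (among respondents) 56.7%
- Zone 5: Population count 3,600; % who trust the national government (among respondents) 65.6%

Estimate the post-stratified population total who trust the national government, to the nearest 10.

Apply each group's respondent rate to its population count:
  Zone 1: 1,440 × 69.3% = 997.92
  Zone 2: 3,240 × 57% = 1846.8
  Zone 3: 2,160 × 35.2% = 760.32
  Zone 4: 1,560 × 56.7% = 884.52
  Zone 5: 3,600 × 65.6% = 2361.6
Estimated total = 6851.16 → 6,850.

6,850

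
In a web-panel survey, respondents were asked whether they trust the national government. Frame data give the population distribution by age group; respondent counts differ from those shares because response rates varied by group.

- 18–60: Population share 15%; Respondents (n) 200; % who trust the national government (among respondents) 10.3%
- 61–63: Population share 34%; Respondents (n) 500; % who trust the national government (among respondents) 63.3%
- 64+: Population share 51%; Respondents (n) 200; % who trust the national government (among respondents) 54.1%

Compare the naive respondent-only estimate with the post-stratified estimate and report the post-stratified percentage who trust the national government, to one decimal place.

Naive respondent-only estimate (weights = respondent counts):
  (200/900)×10.3 + (500/900)×63.3 + (200/900)×54.1 = 49.4778%
Post-stratified estimate weights by population shares:
  0.15×10.3 + 0.34×63.3 + 0.51×54.1 = 50.658%

50.7%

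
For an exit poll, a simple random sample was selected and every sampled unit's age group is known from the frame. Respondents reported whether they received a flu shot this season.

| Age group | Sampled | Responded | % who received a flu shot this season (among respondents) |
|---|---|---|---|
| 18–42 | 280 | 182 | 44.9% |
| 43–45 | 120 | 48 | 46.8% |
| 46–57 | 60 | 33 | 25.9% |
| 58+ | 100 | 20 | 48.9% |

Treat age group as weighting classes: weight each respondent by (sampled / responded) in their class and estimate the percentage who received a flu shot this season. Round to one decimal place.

Response rates by class: 18–42 182/280 = 65%, 43–45 48/120 = 40%, 46–57 33/60 = 55%, 58+ 20/100 = 20%.
Inverse-response-rate weighting restores each class to its sampled count, so class totals weight by n_sampled:
  18–42: 280 × 44.9 = 12,572
  43–45: 120 × 46.8 = 5616
  46–57: 60 × 25.9 = 1554
  58+: 100 × 48.9 = 4890
Adjusted estimate = 24,632 / 560 = 43.9857 → 44.0%.

44.0%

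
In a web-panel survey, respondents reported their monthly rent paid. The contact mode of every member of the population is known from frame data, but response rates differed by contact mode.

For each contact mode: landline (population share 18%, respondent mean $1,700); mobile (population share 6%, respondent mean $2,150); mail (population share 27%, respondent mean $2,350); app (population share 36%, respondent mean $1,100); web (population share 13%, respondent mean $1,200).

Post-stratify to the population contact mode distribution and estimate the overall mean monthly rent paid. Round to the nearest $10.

Each cell contributes population-share × respondent value:
  landline: 0.18 × 1700 = 306
  mobile: 0.06 × 2150 = 129
  mail: 0.27 × 2350 = 634.5
  app: 0.36 × 1100 = 396
  web: 0.13 × 1200 = 156
Post-stratified estimate = 1621.5 → $1,620.

$1,620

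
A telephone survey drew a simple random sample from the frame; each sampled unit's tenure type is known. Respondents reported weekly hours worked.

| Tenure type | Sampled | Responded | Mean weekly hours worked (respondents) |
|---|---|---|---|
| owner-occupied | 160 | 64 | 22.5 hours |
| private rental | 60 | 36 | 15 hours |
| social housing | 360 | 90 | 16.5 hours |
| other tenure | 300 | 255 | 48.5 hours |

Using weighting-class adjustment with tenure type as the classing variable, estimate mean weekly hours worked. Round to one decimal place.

Response rates by class: owner-occupied 64/160 = 40%, private rental 36/60 = 60%, social housing 90/360 = 25%, other tenure 255/300 = 85%.
Each respondent's weight = sampled/responded in their class; summing within a class gives n_sampled, so:
  owner-occupied: 160 × 22.5 = 3600
  private rental: 60 × 15 = 900
  social housing: 360 × 16.5 = 5940
  other tenure: 300 × 48.5 = 14,550
Adjusted estimate = 24,990 / 880 = 28.3977 → 28.4.

28.4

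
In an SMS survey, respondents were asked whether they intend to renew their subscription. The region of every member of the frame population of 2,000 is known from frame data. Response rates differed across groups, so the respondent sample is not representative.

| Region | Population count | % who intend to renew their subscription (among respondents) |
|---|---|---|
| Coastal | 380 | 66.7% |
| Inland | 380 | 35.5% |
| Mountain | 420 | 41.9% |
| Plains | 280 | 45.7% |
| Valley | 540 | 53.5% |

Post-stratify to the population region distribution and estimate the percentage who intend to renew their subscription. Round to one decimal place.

49.1%

Reweight to the known region distribution:
  Coastal: (380/2,000) × 66.7 = 12.673
  Inland: (380/2,000) × 35.5 = 6.745
  Mountain: (420/2,000) × 41.9 = 8.799
  Plains: (280/2,000) × 45.7 = 6.398
  Valley: (540/2,000) × 53.5 = 14.445
Post-stratified estimate = 49.06 → 49.1%.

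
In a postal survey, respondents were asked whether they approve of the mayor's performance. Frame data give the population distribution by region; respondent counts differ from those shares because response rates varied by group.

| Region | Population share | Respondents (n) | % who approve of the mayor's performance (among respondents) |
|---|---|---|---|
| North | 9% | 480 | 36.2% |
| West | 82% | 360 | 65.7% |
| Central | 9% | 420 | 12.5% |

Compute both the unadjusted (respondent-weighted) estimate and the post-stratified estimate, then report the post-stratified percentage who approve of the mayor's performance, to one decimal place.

58.3%

Unadjusted (pooled respondent) estimate weights by respondent counts:
  (480/1260)×36.2 + (360/1260)×65.7 + (420/1260)×12.5 = 36.7286%
Post-stratified estimate weights by population shares:
  0.09×36.2 + 0.82×65.7 + 0.09×12.5 = 58.257%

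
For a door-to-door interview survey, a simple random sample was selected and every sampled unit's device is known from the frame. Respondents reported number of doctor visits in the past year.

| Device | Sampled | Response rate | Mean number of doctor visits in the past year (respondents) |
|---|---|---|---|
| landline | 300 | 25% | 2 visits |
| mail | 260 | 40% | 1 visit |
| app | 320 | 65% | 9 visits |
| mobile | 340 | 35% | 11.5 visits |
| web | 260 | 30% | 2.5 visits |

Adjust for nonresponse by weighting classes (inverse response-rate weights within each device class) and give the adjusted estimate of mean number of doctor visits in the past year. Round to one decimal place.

With weight = n_sampled/n_responded per class, the weighted class total is n_sampled:
  landline: 300 × 2 = 600
  mail: 260 × 1 = 260
  app: 320 × 9 = 2880
  mobile: 340 × 11.5 = 3910
  web: 260 × 2.5 = 650
Adjusted estimate = 8300 / 1,480 = 5.60811 → 5.6.

5.6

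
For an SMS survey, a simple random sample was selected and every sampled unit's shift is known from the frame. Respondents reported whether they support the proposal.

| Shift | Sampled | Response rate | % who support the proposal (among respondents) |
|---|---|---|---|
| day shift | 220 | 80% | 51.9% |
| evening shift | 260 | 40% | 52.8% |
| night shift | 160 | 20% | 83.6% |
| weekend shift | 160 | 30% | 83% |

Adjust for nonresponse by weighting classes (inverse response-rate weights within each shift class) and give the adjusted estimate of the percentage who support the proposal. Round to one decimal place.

64.8%

With weight = n_sampled/n_responded per class, the weighted class total is n_sampled:
  day shift: 220 × 51.9 = 11,418
  evening shift: 260 × 52.8 = 13,728
  night shift: 160 × 83.6 = 13,376
  weekend shift: 160 × 83 = 13,280
Adjusted estimate = 51,802 / 800 = 64.7525 → 64.8%.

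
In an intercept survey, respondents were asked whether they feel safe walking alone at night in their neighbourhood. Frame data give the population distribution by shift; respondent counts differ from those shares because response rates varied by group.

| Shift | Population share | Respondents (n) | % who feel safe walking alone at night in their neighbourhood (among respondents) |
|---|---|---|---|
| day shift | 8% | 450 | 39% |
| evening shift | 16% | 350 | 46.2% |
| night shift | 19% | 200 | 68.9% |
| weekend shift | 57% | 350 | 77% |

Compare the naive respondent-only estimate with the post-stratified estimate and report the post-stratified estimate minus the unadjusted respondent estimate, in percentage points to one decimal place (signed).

+12.3 percentage points

Without adjustment, the pooled respondent share is:
  (450/1350)×39 + (350/1350)×46.2 + (200/1350)×68.9 + (350/1350)×77 = 55.1481%
Post-stratifying to population shares instead:
  0.08×39 + 0.16×46.2 + 0.19×68.9 + 0.57×77 = 67.493%
Difference = 67.493 − 55.1481 = 12.3449 pp.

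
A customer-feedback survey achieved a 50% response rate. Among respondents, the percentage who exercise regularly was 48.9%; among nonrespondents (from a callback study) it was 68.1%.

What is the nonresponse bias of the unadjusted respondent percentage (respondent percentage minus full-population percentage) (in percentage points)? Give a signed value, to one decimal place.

Nonresponse fraction = 1 − 0.5 = 0.5.
Bias = (nonresponse fraction) × (respondent percentage − nonrespondent percentage)
     = 0.5 × (48.9 − 68.1) = 0.5 × -19.2 = -9.6.

-9.6 percentage points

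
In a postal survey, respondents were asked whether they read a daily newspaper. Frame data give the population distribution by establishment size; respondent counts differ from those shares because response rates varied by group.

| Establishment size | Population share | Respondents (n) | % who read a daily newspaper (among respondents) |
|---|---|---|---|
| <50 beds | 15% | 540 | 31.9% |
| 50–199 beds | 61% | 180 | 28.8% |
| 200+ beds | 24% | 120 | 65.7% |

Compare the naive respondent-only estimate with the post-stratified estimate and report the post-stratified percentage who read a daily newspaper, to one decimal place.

38.1%

Naive respondent-only estimate (weights = respondent counts):
  (540/840)×31.9 + (180/840)×28.8 + (120/840)×65.7 = 36.0643%
Reweighting by population establishment size shares:
  0.15×31.9 + 0.61×28.8 + 0.24×65.7 = 38.121%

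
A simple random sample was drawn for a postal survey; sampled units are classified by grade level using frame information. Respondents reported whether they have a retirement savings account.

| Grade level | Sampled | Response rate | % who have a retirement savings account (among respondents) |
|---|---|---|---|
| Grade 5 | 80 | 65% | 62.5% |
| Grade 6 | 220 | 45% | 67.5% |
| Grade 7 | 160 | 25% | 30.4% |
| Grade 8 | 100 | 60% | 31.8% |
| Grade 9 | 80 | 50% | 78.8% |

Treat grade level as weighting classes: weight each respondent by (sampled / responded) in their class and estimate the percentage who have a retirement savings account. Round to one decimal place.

53.4%

Each respondent's weight = sampled/responded in their class; summing within a class gives n_sampled, so:
  Grade 5: 80 × 62.5 = 5000
  Grade 6: 220 × 67.5 = 14,850
  Grade 7: 160 × 30.4 = 4864
  Grade 8: 100 × 31.8 = 3180
  Grade 9: 80 × 78.8 = 6304
Adjusted estimate = 34,198 / 640 = 53.4344 → 53.4%.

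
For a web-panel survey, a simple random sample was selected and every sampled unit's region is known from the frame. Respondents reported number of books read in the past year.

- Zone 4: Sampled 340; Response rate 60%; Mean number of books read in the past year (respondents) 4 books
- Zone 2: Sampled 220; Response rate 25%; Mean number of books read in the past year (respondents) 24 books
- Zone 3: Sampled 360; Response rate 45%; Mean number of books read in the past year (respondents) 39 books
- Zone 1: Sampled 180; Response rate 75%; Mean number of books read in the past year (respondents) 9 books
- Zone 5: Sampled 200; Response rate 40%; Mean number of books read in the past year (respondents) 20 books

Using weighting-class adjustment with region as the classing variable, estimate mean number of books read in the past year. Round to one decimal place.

20.2

With weight = n_sampled/n_responded per class, the weighted class total is n_sampled:
  Zone 4: 340 × 4 = 1360
  Zone 2: 220 × 24 = 5280
  Zone 3: 360 × 39 = 14,040
  Zone 1: 180 × 9 = 1620
  Zone 5: 200 × 20 = 4000
Adjusted estimate = 26,300 / 1,300 = 20.2308 → 20.2.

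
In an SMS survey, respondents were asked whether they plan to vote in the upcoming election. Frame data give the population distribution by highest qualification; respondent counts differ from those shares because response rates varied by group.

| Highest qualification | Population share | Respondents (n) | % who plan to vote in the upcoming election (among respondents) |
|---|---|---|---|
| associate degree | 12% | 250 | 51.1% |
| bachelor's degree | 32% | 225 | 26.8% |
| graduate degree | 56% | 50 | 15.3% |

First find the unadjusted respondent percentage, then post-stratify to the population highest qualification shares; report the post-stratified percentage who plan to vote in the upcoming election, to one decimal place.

23.3%

Naive respondent-only estimate (weights = respondent counts):
  (250/525)×51.1 + (225/525)×26.8 + (50/525)×15.3 = 37.2762%
Post-stratified estimate weights by population shares:
  0.12×51.1 + 0.32×26.8 + 0.56×15.3 = 23.276%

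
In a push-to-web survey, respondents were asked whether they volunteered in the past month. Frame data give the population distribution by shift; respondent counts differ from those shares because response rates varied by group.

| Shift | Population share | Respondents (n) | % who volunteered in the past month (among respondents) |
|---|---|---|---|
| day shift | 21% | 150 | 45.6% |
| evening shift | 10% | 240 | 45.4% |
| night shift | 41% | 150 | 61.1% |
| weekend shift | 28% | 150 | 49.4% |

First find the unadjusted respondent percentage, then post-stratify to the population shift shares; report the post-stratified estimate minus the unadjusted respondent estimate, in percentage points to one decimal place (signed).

Unadjusted (pooled respondent) estimate weights by respondent counts:
  (150/690)×45.6 + (240/690)×45.4 + (150/690)×61.1 + (150/690)×49.4 = 49.7261%
Post-stratified estimate weights by population shares:
  0.21×45.6 + 0.1×45.4 + 0.41×61.1 + 0.28×49.4 = 52.999%
Difference = 52.999 − 49.7261 = 3.2729 pp.

+3.3 percentage points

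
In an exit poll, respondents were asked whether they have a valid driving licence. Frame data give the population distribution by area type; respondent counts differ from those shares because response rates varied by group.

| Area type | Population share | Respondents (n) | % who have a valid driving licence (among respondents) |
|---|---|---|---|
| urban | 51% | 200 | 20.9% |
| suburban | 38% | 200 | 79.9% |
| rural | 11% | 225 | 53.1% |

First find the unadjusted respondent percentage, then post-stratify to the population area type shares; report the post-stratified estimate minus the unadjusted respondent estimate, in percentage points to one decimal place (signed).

-4.5 percentage points

Without adjustment, the pooled respondent share is:
  (200/625)×20.9 + (200/625)×79.9 + (225/625)×53.1 = 51.372%
Post-stratifying to population shares instead:
  0.51×20.9 + 0.38×79.9 + 0.11×53.1 = 46.862%
Difference = 46.862 − 51.372 = -4.51 pp.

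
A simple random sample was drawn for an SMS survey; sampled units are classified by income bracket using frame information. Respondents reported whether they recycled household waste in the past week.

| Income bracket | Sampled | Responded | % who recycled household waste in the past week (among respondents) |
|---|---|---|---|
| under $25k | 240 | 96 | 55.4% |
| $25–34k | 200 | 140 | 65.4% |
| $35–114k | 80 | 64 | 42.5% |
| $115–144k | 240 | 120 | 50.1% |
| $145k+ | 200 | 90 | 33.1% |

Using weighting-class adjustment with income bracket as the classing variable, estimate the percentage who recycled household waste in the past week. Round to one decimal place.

Response rates by class: under $25k 96/240 = 40%, $25–34k 140/200 = 70%, $35–114k 64/80 = 80%, $115–144k 120/240 = 50%, $145k+ 90/200 = 45%.
With weight = n_sampled/n_responded per class, the weighted class total is n_sampled:
  under $25k: 240 × 55.4 = 13,296
  $25–34k: 200 × 65.4 = 13080
  $35–114k: 80 × 42.5 = 3400
  $115–144k: 240 × 50.1 = 12,024
  $145k+: 200 × 33.1 = 6620
Adjusted estimate = 48,420 / 960 = 50.4375 → 50.4%.

50.4%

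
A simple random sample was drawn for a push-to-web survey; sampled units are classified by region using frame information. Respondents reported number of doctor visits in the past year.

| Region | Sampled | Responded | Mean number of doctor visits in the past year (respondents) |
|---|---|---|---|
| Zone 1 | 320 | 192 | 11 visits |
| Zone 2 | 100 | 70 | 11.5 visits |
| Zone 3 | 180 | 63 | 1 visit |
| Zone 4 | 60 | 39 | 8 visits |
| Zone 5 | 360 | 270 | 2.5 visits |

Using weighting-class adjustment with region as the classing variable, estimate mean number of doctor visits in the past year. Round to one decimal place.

Class response rates: Zone 1 192/320 = 60%, Zone 2 70/100 = 70%, Zone 3 63/180 = 35%, Zone 4 39/60 = 65%, Zone 5 270/360 = 75%.
Weighting each respondent by the inverse class response rate inflates each class back to its sampled size, so the class weight is n_sampled:
  Zone 1: 320 × 11 = 3520
  Zone 2: 100 × 11.5 = 1150
  Zone 3: 180 × 1 = 180
  Zone 4: 60 × 8 = 480
  Zone 5: 360 × 2.5 = 900
Adjusted estimate = 6230 / 1,020 = 6.10784 → 6.1.

6.1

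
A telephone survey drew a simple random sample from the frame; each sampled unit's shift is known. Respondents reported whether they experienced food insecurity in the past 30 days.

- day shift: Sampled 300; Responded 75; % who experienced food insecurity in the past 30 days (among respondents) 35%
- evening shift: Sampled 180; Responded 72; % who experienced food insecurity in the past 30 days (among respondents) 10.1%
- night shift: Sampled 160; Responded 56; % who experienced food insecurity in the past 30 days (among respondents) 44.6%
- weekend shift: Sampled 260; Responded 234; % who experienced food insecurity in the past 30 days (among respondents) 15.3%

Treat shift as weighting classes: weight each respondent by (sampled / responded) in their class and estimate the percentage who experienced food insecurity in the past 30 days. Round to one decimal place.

Class response rates: day shift 75/300 = 25%, evening shift 72/180 = 40%, night shift 56/160 = 35%, weekend shift 234/260 = 90%.
Each respondent's weight = sampled/responded in their class; summing within a class gives n_sampled, so:
  day shift: 300 × 35 = 10,500
  evening shift: 180 × 10.1 = 1818
  night shift: 160 × 44.6 = 7136
  weekend shift: 260 × 15.3 = 3978
Adjusted estimate = 23,432 / 900 = 26.0356 → 26.0%.

26.0%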